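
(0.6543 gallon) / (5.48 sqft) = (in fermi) 1 gallon = 0.0037854118 m^3, so 0.6543 gallon = 0.6543 * 0.0037854118 = 0.0024767949 m^3. 1 sqft = 0.09290304 m^2, so 5.48 sqft = 5.48 * 0.09290304 = 0.50910866 m^2. Combine: 0.0024767949 m^3 / 0.50910866 m^2 = 0.0048649633 m. 1 fermi = 1e-15 m, so 0.0048649633 m = 0.0048649633 / 1e-15 = 4.8649633e+12 fermi ≈ 4.865e+12 fermi (4 s.f.). Final answer: 4.865e+12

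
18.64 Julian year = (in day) 6808. Check: 1 Julian year = 31557600 s, so 18.64 Julian year = 18.64 * 31557600 = 5.8823366e+08 s. 1 day = 86400 s, so 5.8823366e+08 s = 5.8823366e+08 / 86400 = 6808.26 day ≈ 6808 day (4 s.f.).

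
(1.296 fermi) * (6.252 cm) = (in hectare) 1 fermi = 1e-15 m, so 1.296 fermi = 1.296 * 1e-15 = 1.296e-15 m. 1 cm = 0.01 m, so 6.252 cm = 6.252 * 0.01 = 0.06252 m. Combine: 1.296e-15 m * 0.06252 m = 8.102592e-17 m^2. 1 hectare = 10000 m^2, so 8.102592e-17 m^2 = 8.102592e-17 / 10000 = 8.102592e-21 hectare ≈ 8.103e-21 hectare (4 s.f.). Final answer: 8.103e-21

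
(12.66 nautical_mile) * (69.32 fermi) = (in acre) 1 nautical_mile = 1852 m, so 12.66 nautical_mile = 12.66 * 1852 = 23446.32 m. 1 fermi = 1e-15 m, so 69.32 fermi = 69.32 * 1e-15 = 6.932e-14 m. Combine: 23446.32 m * 6.932e-14 m = 1.6252989e-09 m^2. 1 acre = 4046.8564 m^2, so 1.6252989e-09 m^2 = 1.6252989e-09 / 4046.8564 = 4.0162011e-13 acre ≈ 4.016e-13 acre (4 s.f.). Final answer: 4.016e-13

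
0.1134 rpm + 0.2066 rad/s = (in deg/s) 12.52. Check: 1 rpm = 0.10471976 rad/s, so 0.1134 rpm = 0.1134 * 0.10471976 = 0.01187522 rad/s. 0.2066 rad/s is already in rad/s. Sum: 0.01187522 + 0.2066 = 0.21847522 rad/s. 1 deg/s = 0.017453293 rad/s, so 0.21847522 rad/s = 0.21847522 / 0.017453293 = 12.517708 deg/s ≈ 12.52 deg/s (4 s.f.).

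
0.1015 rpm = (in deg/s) 1 rpm = 0.10471976 rad/s, so 0.1015 rpm = 0.1015 * 0.10471976 = 0.010629055 rad/s. 1 deg/s = 0.017453293 rad/s, so 0.010629055 rad/s = 0.010629055 / 0.017453293 = 0.609 deg/s. Final answer: 0.609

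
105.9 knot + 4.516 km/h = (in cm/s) 1 knot = 0.51444444 m/s, so 105.9 knot = 105.9 * 0.51444444 = 54.479667 m/s. 1 km/h = 0.27777778 m/s, so 4.516 km/h = 4.516 * 0.27777778 = 1.2544444 m/s. Sum: 54.479667 + 1.2544444 = 55.734111 m/s. 1 cm/s = 0.01 m/s, so 55.734111 m/s = 55.734111 / 0.01 = 5573.4111 cm/s ≈ 5573 cm/s (4 s.f.). Final answer: 5573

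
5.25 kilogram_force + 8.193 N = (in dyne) 1 kilogram_force = 9.80665 N, so 5.25 kilogram_force = 5.25 * 9.80665 = 51.484913 N. 8.193 N is already in N. Sum: 51.484913 + 8.193 = 59.677912 N. 1 dyne = 1e-05 N, so 59.677912 N = 59.677912 / 1e-05 = 5967791.2 dyne ≈ 5.968e+06 dyne (4 s.f.). Final answer: 5.968e+06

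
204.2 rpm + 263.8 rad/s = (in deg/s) 1.634e+04. Check: 1 rpm = 0.10471976 rad/s, so 204.2 rpm = 204.2 * 0.10471976 = 21.383774 rad/s. 263.8 rad/s is already in rad/s. Sum: 21.383774 + 263.8 = 285.18377 rad/s. 1 deg/s = 0.017453293 rad/s, so 285.18377 rad/s = 285.18377 / 0.017453293 = 16339.827 deg/s ≈ 1.634e+04 deg/s (4 s.f.).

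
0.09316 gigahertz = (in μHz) 1 gigahertz = 1e+09 Hz, so 0.09316 gigahertz = 0.09316 * 1e+09 = 93160000 Hz. 1 μHz = 1e-06 Hz, so 93160000 Hz = 93160000 / 1e-06 = 9.316e+13 μHz. Final answer: 9.316e+13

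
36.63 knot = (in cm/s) 1884. Check: 1 knot = 0.51444444 m/s, so 36.63 knot = 36.63 * 0.51444444 = 18.8441 m/s. 1 cm/s = 0.01 m/s, so 18.8441 m/s = 18.8441 / 0.01 = 1884.41 cm/s ≈ 1884 cm/s (4 s.f.).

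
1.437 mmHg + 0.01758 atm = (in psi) 0.2861. Check: 1 mmHg = 133.32237 Pa, so 1.437 mmHg = 1.437 * 133.32237 = 191.58424 Pa. 1 atm = 101325 Pa, so 0.01758 atm = 0.01758 * 101325 = 1781.2935 Pa. Sum: 191.58424 + 1781.2935 = 1972.8777 Pa. 1 psi = 6894.7573 Pa, so 1972.8777 Pa = 1972.8777 / 6894.7573 = 0.28614172 psi ≈ 0.2861 psi (4 s.f.).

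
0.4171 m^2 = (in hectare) 1 hectare = 10000 m^2, so 0.4171 m^2 = 0.4171 / 10000 = 4.171e-05 hectare. Final answer: 4.171e-05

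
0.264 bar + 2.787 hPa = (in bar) 1 bar = 100000 Pa, so 0.264 bar = 0.264 * 100000 = 26400 Pa. 1 hPa = 100 Pa, so 2.787 hPa = 2.787 * 100 = 278.7 Pa. Sum: 26400 + 278.7 = 26678.7 Pa. 1 bar = 100000 Pa, so 26678.7 Pa = 26678.7 / 100000 = 0.266787 bar ≈ 0.2668 bar (4 s.f.). Final answer: 0.2668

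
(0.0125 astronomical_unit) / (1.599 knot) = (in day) 1 astronomical_unit = 1.4959787e+11 m, so 0.0125 astronomical_unit = 0.0125 * 1.4959787e+11 = 1.8699734e+09 m. 1 knot = 0.51444444 m/s, so 1.599 knot = 1.599 * 0.51444444 = 0.82259667 m/s. Combine: 1.8699734e+09 m / 0.82259667 m/s = 2.2732567e+09 s. 1 day = 86400 s, so 2.2732567e+09 s = 2.2732567e+09 / 86400 = 26310.841 day ≈ 2.631e+04 day (4 s.f.). Final answer: 2.631e+04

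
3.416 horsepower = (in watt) 1 horsepower = 745.69987 W, so 3.416 horsepower = 3.416 * 745.69987 = 2547.3108 W. 2547.3108 W = 2547.3108 watt ≈ 2547 watt (4 s.f.). Final answer: 2547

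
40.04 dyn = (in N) 1 dyn = 1e-05 N, so 40.04 dyn = 40.04 * 1e-05 = 0.0004004 N. Result: 0.0004004 N. Final answer: 0.0004004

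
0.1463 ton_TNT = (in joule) 6.121e+08. Check: 1 ton_TNT = 4.184e+09 J, so 0.1463 ton_TNT = 0.1463 * 4.184e+09 = 6.121192e+08 J. 6.121192e+08 J = 6.121192e+08 joule ≈ 6.121e+08 joule (4 s.f.).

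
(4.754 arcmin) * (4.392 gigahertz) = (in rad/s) 1 arcmin = 0.00029088821 rad, so 4.754 arcmin = 4.754 * 0.00029088821 = 0.0013828825 rad. 1 gigahertz = 1e+09 Hz, so 4.392 gigahertz = 4.392 * 1e+09 = 4.392e+09 Hz. Combine: 0.0013828825 rad * 4.392e+09 Hz = 6073620.1 rad/s. Result: 6073620.1 rad/s ≈ 6.074e+06 rad/s (4 s.f.). Final answer: 6.074e+06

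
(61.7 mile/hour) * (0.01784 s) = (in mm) 1 mile/hour = 0.44704 m/s, so 61.7 mile/hour = 61.7 * 0.44704 = 27.582368 m/s. 0.01784 s is already in s. Combine: 27.582368 m/s * 0.01784 s = 0.49206945 m. 1 mm = 0.001 m, so 0.49206945 m = 0.49206945 / 0.001 = 492.06945 mm ≈ 492.1 mm (4 s.f.). Final answer: 492.1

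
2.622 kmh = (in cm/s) 1 kmh = 0.27777778 m/s, so 2.622 kmh = 2.622 * 0.27777778 = 0.72833333 m/s. 1 cm/s = 0.01 m/s, so 0.72833333 m/s = 0.72833333 / 0.01 = 72.833333 cm/s ≈ 72.83 cm/s (4 s.f.). Final answer: 72.83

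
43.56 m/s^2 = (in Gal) 4356. Check: 1 Gal = 0.01 m/s^2, so 43.56 m/s^2 = 43.56 / 0.01 = 4356 Gal.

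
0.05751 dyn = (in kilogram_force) 1 dyn = 1e-05 N, so 0.05751 dyn = 0.05751 * 1e-05 = 5.751e-07 N. 1 kilogram_force = 9.80665 N, so 5.751e-07 N = 5.751e-07 / 9.80665 = 5.8643879e-08 kilogram_force ≈ 5.864e-08 kilogram_force (4 s.f.). Final answer: 5.864e-08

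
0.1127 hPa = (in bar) 0.0001127. Check: 1 hPa = 100 Pa, so 0.1127 hPa = 0.1127 * 100 = 11.27 Pa. 1 bar = 100000 Pa, so 11.27 Pa = 11.27 / 100000 = 0.0001127 bar.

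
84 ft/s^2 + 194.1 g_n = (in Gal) 1 ft/s^2 = 0.3048 m/s^2, so 84 ft/s^2 = 84 * 0.3048 = 25.6032 m/s^2. 1 g_n = 9.80665 m/s^2, so 194.1 g_n = 194.1 * 9.80665 = 1903.4708 m/s^2. Sum: 25.6032 + 1903.4708 = 1929.074 m/s^2. 1 Gal = 0.01 m/s^2, so 1929.074 m/s^2 = 1929.074 / 0.01 = 192907.4 Gal ≈ 1.929e+05 Gal (4 s.f.). Final answer: 1.929e+05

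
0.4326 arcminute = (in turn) 2.003e-05. Check: 1 arcminute = 0.00029088821 rad, so 0.4326 arcminute = 0.4326 * 0.00029088821 = 0.00012583824 rad. 1 turn = 6.2831853 rad, so 0.00012583824 rad = 0.00012583824 / 6.2831853 = 2.0027778e-05 turn ≈ 2.003e-05 turn (4 s.f.).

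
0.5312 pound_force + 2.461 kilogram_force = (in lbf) 5.957. Check: 1 pound_force = 4.4482216 N, so 0.5312 pound_force = 0.5312 * 4.4482216 = 2.3628953 N. 1 kilogram_force = 9.80665 N, so 2.461 kilogram_force = 2.461 * 9.80665 = 24.134166 N. Sum: 2.3628953 + 24.134166 = 26.497061 N. 1 lbf = 4.4482216 N, so 26.497061 N = 26.497061 / 4.4482216 = 5.9567763 lbf ≈ 5.957 lbf (4 s.f.).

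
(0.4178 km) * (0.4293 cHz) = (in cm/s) 1 km = 1000 m, so 0.4178 km = 0.4178 * 1000 = 417.8 m. 1 cHz = 0.01 Hz, so 0.4293 cHz = 0.4293 * 0.01 = 0.004293 Hz. Combine: 417.8 m * 0.004293 Hz = 1.7936154 m/s. 1 cm/s = 0.01 m/s, so 1.7936154 m/s = 1.7936154 / 0.01 = 179.36154 cm/s ≈ 179.4 cm/s (4 s.f.). Final answer: 179.4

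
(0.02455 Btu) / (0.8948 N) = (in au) 1.935e-10. Check: 1 Btu = 1055.0559 J, so 0.02455 Btu = 0.02455 * 1055.0559 = 25.901621 J. 0.8948 N is already in N. Combine: 25.901621 J / 0.8948 N = 28.946827 m. 1 au = 1.4959787e+11 m, so 28.946827 m = 28.946827 / 1.4959787e+11 = 1.9349759e-10 au ≈ 1.935e-10 au (4 s.f.).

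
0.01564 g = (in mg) 1 g = 0.001 kg, so 0.01564 g = 0.01564 * 0.001 = 1.564e-05 kg. 1 mg = 1e-06 kg, so 1.564e-05 kg = 1.564e-05 / 1e-06 = 15.64 mg. Final answer: 15.64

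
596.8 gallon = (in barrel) 14.21. Check: 1 gallon = 0.0037854118 m^3, so 596.8 gallon = 596.8 * 0.0037854118 = 2.2591338 m^3. 1 barrel = 0.15898729 m^3, so 2.2591338 m^3 = 2.2591338 / 0.15898729 = 14.209524 barrel ≈ 14.21 barrel (4 s.f.).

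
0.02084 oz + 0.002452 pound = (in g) 1.703. Check: 1 oz = 0.028349523 kg, so 0.02084 oz = 0.02084 * 0.028349523 = 0.00059080406 kg. 1 pound = 0.45359237 kg, so 0.002452 pound = 0.002452 * 0.45359237 = 0.0011122085 kg. Sum: 0.00059080406 + 0.0011122085 = 0.0017030126 kg. 1 g = 0.001 kg, so 0.0017030126 kg = 0.0017030126 / 0.001 = 1.7030126 g ≈ 1.703 g (4 s.f.).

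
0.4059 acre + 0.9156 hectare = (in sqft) 1 acre = 4046.8564 m^2, so 0.4059 acre = 0.4059 * 4046.8564 = 1642.619 m^2. 1 hectare = 10000 m^2, so 0.9156 hectare = 0.9156 * 10000 = 9156 m^2. Sum: 1642.619 + 9156 = 10798.619 m^2. 1 sqft = 0.09290304 m^2, so 10798.619 m^2 = 10798.619 / 0.09290304 = 116235.37 sqft ≈ 1.162e+05 sqft (4 s.f.). Final answer: 1.162e+05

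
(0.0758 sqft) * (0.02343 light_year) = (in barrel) 1 sqft = 0.09290304 m^2, so 0.0758 sqft = 0.0758 * 0.09290304 = 0.0070420504 m^2. 1 light_year = 9.4607305e+15 m, so 0.02343 light_year = 0.02343 * 9.4607305e+15 = 2.2166491e+14 m. Combine: 0.0070420504 m^2 * 2.2166491e+14 m = 1.5609755e+12 m^3. 1 barrel = 0.15898729 m^3, so 1.5609755e+12 m^3 = 1.5609755e+12 / 0.15898729 = 9.8182406e+12 barrel ≈ 9.818e+12 barrel (4 s.f.). Final answer: 9.818e+12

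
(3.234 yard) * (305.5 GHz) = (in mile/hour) 2.021e+12. Check: 1 yard = 0.9144 m, so 3.234 yard = 3.234 * 0.9144 = 2.9571696 m. 1 GHz = 1e+09 Hz, so 305.5 GHz = 305.5 * 1e+09 = 3.055e+11 Hz. Combine: 2.9571696 m * 3.055e+11 Hz = 9.0341531e+11 m/s. 1 mile/hour = 0.44704 m/s, so 9.0341531e+11 m/s = 9.0341531e+11 / 0.44704 = 2.0208825e+12 mile/hour ≈ 2.021e+12 mile/hour (4 s.f.).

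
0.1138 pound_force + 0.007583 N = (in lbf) 0.1155. Check: 1 pound_force = 4.4482216 N, so 0.1138 pound_force = 0.1138 * 4.4482216 = 0.50620762 N. 0.007583 N is already in N. Sum: 0.50620762 + 0.007583 = 0.51379062 N. 1 lbf = 4.4482216 N, so 0.51379062 N = 0.51379062 / 4.4482216 = 0.11550473 lbf ≈ 0.1155 lbf (4 s.f.).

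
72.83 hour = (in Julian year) 1 hour = 3600 s, so 72.83 hour = 72.83 * 3600 = 262188 s. 1 Julian year = 31557600 s, so 262188 s = 262188 / 31557600 = 0.0083082364 Julian year ≈ 0.008308 Julian year (4 s.f.). Final answer: 0.008308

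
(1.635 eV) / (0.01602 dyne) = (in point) 1 eV = 1.6021766e-19 J, so 1.635 eV = 1.635 * 1.6021766e-19 = 2.6195588e-19 J. 1 dyne = 1e-05 N, so 0.01602 dyne = 0.01602 * 1e-05 = 1.602e-07 N. Combine: 2.6195588e-19 J / 1.602e-07 N = 1.6351803e-12 m. 1 point = 0.00035277778 m, so 1.6351803e-12 m = 1.6351803e-12 / 0.00035277778 = 4.6351567e-09 point ≈ 4.635e-09 point (4 s.f.). Final answer: 4.635e-09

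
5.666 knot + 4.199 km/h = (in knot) 7.933. Check: 1 knot = 0.51444444 m/s, so 5.666 knot = 5.666 * 0.51444444 = 2.9148422 m/s. 1 km/h = 0.27777778 m/s, so 4.199 km/h = 4.199 * 0.27777778 = 1.1663889 m/s. Sum: 2.9148422 + 1.1663889 = 4.0812311 m/s. 1 knot = 0.51444444 m/s, so 4.0812311 m/s = 4.0812311 / 0.51444444 = 7.9332786 knot ≈ 7.933 knot (4 s.f.).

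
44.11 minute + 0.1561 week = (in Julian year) 1 minute = 60 s, so 44.11 minute = 44.11 * 60 = 2646.6 s. 1 week = 604800 s, so 0.1561 week = 0.1561 * 604800 = 94409.28 s. Sum: 2646.6 + 94409.28 = 97055.88 s. 1 Julian year = 31557600 s, so 97055.88 s = 97055.88 / 31557600 = 0.0030755152 Julian year ≈ 0.003076 Julian year (4 s.f.). Final answer: 0.003076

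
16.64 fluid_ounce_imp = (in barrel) 0.002974. Check: 1 fluid_ounce_imp = 2.8413063e-05 m^3, so 16.64 fluid_ounce_imp = 16.64 * 2.8413063e-05 = 0.00047279336 m^3. 1 barrel = 0.15898729 m^3, so 0.00047279336 m^3 = 0.00047279336 / 0.15898729 = 0.0029737808 barrel ≈ 0.002974 barrel (4 s.f.).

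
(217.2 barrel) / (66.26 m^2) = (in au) 1 barrel = 0.15898729 m^3, so 217.2 barrel = 217.2 * 0.15898729 = 34.53204 m^3. 66.26 m^2 is already in m^2. Combine: 34.53204 m^3 / 66.26 m^2 = 0.52115968 m. 1 au = 1.4959787e+11 m, so 0.52115968 m = 0.52115968 / 1.4959787e+11 = 3.4837373e-12 au ≈ 3.484e-12 au (4 s.f.). Final answer: 3.484e-12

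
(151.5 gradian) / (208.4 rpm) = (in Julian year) 1 gradian = 0.015707963 rad, so 151.5 gradian = 151.5 * 0.015707963 = 2.3797564 rad. 1 rpm = 0.10471976 rad/s, so 208.4 rpm = 208.4 * 0.10471976 = 21.823597 rad/s. Combine: 2.3797564 rad / 21.823597 rad/s = 0.10904511 s. 1 Julian year = 31557600 s, so 0.10904511 s = 0.10904511 / 31557600 = 3.4554309e-09 Julian year ≈ 3.455e-09 Julian year (4 s.f.). Final answer: 3.455e-09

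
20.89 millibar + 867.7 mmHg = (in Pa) 1.178e+05. Check: 1 millibar = 100 Pa, so 20.89 millibar = 20.89 * 100 = 2089 Pa. 1 mmHg = 133.32237 Pa, so 867.7 mmHg = 867.7 * 133.32237 = 115683.82 Pa. Sum: 2089 + 115683.82 = 117772.82 Pa. Result: 117772.82 Pa ≈ 1.178e+05 Pa (4 s.f.).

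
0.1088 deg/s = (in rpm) 0.01813. Check: 1 deg/s = 0.017453293 rad/s, so 0.1088 deg/s = 0.1088 * 0.017453293 = 0.0018989182 rad/s. 1 rpm = 0.10471976 rad/s, so 0.0018989182 rad/s = 0.0018989182 / 0.10471976 = 0.018133333 rpm ≈ 0.01813 rpm (4 s.f.).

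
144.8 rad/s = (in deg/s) 8296. Check: 1 deg/s = 0.017453293 rad/s, so 144.8 rad/s = 144.8 / 0.017453293 = 8296.4289 deg/s ≈ 8296 deg/s (4 s.f.).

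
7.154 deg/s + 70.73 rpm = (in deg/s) 431.5. Check: 1 deg/s = 0.017453293 rad/s, so 7.154 deg/s = 7.154 * 0.017453293 = 0.12486085 rad/s. 1 rpm = 0.10471976 rad/s, so 70.73 rpm = 70.73 * 0.10471976 = 7.4068283 rad/s. Sum: 0.12486085 + 7.4068283 = 7.5316891 rad/s. 1 deg/s = 0.017453293 rad/s, so 7.5316891 rad/s = 7.5316891 / 0.017453293 = 431.534 deg/s ≈ 431.5 deg/s (4 s.f.).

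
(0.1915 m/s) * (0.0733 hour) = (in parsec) 1.638e-15. Check: 0.1915 m/s is already in m/s. 1 hour = 3600 s, so 0.0733 hour = 0.0733 * 3600 = 263.88 s. Combine: 0.1915 m/s * 263.88 s = 50.53302 m. 1 parsec = 3.0856776e+16 m, so 50.53302 m = 50.53302 / 3.0856776e+16 = 1.6376636e-15 parsec ≈ 1.638e-15 parsec (4 s.f.).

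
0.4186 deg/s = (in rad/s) 0.007306. Check: 1 deg/s = 0.017453293 rad/s, so 0.4186 deg/s = 0.4186 * 0.017453293 = 0.0073059482 rad/s. Result: 0.0073059482 rad/s ≈ 0.007306 rad/s (4 s.f.).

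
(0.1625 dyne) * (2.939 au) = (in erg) 7.145e+12. Check: 1 dyne = 1e-05 N, so 0.1625 dyne = 0.1625 * 1e-05 = 1.625e-06 N. 1 au = 1.4959787e+11 m, so 2.939 au = 2.939 * 1.4959787e+11 = 4.3966814e+11 m. Combine: 1.625e-06 N * 4.3966814e+11 m = 714460.73 J. 1 erg = 1e-07 J, so 714460.73 J = 714460.73 / 1e-07 = 7.1446073e+12 erg ≈ 7.145e+12 erg (4 s.f.).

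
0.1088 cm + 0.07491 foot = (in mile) 1.486e-05. Check: 1 cm = 0.01 m, so 0.1088 cm = 0.1088 * 0.01 = 0.001088 m. 1 foot = 0.3048 m, so 0.07491 foot = 0.07491 * 0.3048 = 0.022832568 m. Sum: 0.001088 + 0.022832568 = 0.023920568 m. 1 mile = 1609.344 m, so 0.023920568 m = 0.023920568 / 1609.344 = 1.4863552e-05 mile ≈ 1.486e-05 mile (4 s.f.).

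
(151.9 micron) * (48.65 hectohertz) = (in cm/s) 73.9. Check: 1 micron = 1e-06 m, so 151.9 micron = 151.9 * 1e-06 = 0.0001519 m. 1 hectohertz = 100 Hz, so 48.65 hectohertz = 48.65 * 100 = 4865 Hz. Combine: 0.0001519 m * 4865 Hz = 0.7389935 m/s. 1 cm/s = 0.01 m/s, so 0.7389935 m/s = 0.7389935 / 0.01 = 73.89935 cm/s ≈ 73.9 cm/s (4 s.f.).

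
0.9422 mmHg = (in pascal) 1 mmHg = 133.32237 Pa, so 0.9422 mmHg = 0.9422 * 133.32237 = 125.61634 Pa. 125.61634 Pa = 125.61634 pascal ≈ 125.6 pascal (4 s.f.). Final answer: 125.6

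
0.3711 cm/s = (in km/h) 0.01336. Check: 1 cm/s = 0.01 m/s, so 0.3711 cm/s = 0.3711 * 0.01 = 0.003711 m/s. 1 km/h = 0.27777778 m/s, so 0.003711 m/s = 0.003711 / 0.27777778 = 0.0133596 km/h ≈ 0.01336 km/h (4 s.f.).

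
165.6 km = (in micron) 1 km = 1000 m, so 165.6 km = 165.6 * 1000 = 165600 m. 1 micron = 1e-06 m, so 165600 m = 165600 / 1e-06 = 1.656e+11 micron. Final answer: 1.656e+11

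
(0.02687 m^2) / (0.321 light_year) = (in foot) 0.02687 m^2 is already in m^2. 1 light_year = 9.4607305e+15 m, so 0.321 light_year = 0.321 * 9.4607305e+15 = 3.0368945e+15 m. Combine: 0.02687 m^2 / 3.0368945e+15 m = 8.8478543e-18 m. 1 foot = 0.3048 m, so 8.8478543e-18 m = 8.8478543e-18 / 0.3048 = 2.9028393e-17 foot ≈ 2.903e-17 foot (4 s.f.). Final answer: 2.903e-17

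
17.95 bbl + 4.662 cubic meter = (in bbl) 1 bbl = 0.15898729 m^3, so 17.95 bbl = 17.95 * 0.15898729 = 2.8538219 m^3. 4.662 cubic meter = 4.662 m^3. Sum: 2.8538219 + 4.662 = 7.5158219 m^3. 1 bbl = 0.15898729 m^3, so 7.5158219 m^3 = 7.5158219 / 0.15898729 = 47.273098 bbl ≈ 47.27 bbl (4 s.f.). Final answer: 47.27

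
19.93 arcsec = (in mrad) 0.09662. Check: 1 arcsec = 4.8481368e-06 rad, so 19.93 arcsec = 19.93 * 4.8481368e-06 = 9.6623367e-05 rad. 1 mrad = 0.001 rad, so 9.6623367e-05 rad = 9.6623367e-05 / 0.001 = 0.096623367 mrad ≈ 0.09662 mrad (4 s.f.).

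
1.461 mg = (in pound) 1 mg = 1e-06 kg, so 1.461 mg = 1.461 * 1e-06 = 1.461e-06 kg. 1 pound = 0.45359237 kg, so 1.461e-06 kg = 1.461e-06 / 0.45359237 = 3.2209537e-06 pound ≈ 3.221e-06 pound (4 s.f.). Final answer: 3.221e-06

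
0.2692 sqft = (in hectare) 2.501e-06. Check: 1 sqft = 0.09290304 m^2, so 0.2692 sqft = 0.2692 * 0.09290304 = 0.025009498 m^2. 1 hectare = 10000 m^2, so 0.025009498 m^2 = 0.025009498 / 10000 = 2.5009498e-06 hectare ≈ 2.501e-06 hectare (4 s.f.).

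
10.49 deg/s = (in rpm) 1.748. Check: 1 deg/s = 0.017453293 rad/s, so 10.49 deg/s = 10.49 * 0.017453293 = 0.18308504 rad/s. 1 rpm = 0.10471976 rad/s, so 0.18308504 rad/s = 0.18308504 / 0.10471976 = 1.7483333 rpm ≈ 1.748 rpm (4 s.f.).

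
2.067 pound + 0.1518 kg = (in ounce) 38.43. Check: 1 pound = 0.45359237 kg, so 2.067 pound = 2.067 * 0.45359237 = 0.93757543 kg. 0.1518 kg is already in kg. Sum: 0.93757543 + 0.1518 = 1.0893754 kg. 1 ounce = 0.028349523 kg, so 1.0893754 kg = 1.0893754 / 0.028349523 = 38.426587 ounce ≈ 38.43 ounce (4 s.f.).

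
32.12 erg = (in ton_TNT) 7.677e-16. Check: 1 erg = 1e-07 J, so 32.12 erg = 32.12 * 1e-07 = 3.212e-06 J. 1 ton_TNT = 4.184e+09 J, so 3.212e-06 J = 3.212e-06 / 4.184e+09 = 7.6768642e-16 ton_TNT ≈ 7.677e-16 ton_TNT (4 s.f.).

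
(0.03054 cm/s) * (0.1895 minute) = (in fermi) 3.472e+12. Check: 1 cm/s = 0.01 m/s, so 0.03054 cm/s = 0.03054 * 0.01 = 0.0003054 m/s. 1 minute = 60 s, so 0.1895 minute = 0.1895 * 60 = 11.37 s. Combine: 0.0003054 m/s * 11.37 s = 0.003472398 m. 1 fermi = 1e-15 m, so 0.003472398 m = 0.003472398 / 1e-15 = 3.472398e+12 fermi ≈ 3.472e+12 fermi (4 s.f.).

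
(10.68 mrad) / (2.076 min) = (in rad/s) 1 mrad = 0.001 rad, so 10.68 mrad = 10.68 * 0.001 = 0.01068 rad. 1 min = 60 s, so 2.076 min = 2.076 * 60 = 124.56 s. Combine: 0.01068 rad / 124.56 s = 8.5741811e-05 rad/s. Result: 8.5741811e-05 rad/s ≈ 8.574e-05 rad/s (4 s.f.). Final answer: 8.574e-05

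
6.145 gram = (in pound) 1 gram = 0.001 kg, so 6.145 gram = 6.145 * 0.001 = 0.006145 kg. 1 pound = 0.45359237 kg, so 0.006145 kg = 0.006145 / 0.45359237 = 0.013547406 pound ≈ 0.01355 pound (4 s.f.). Final answer: 0.01355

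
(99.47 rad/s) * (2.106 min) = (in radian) 1.257e+04. Check: 99.47 rad/s is already in rad/s. 1 min = 60 s, so 2.106 min = 2.106 * 60 = 126.36 s. Combine: 99.47 rad/s * 126.36 s = 12569.029 rad. 12569.029 rad = 12569.029 radian ≈ 1.257e+04 radian (4 s.f.).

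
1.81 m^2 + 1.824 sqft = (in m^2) 1.81 m^2 is already in m^2. 1 sqft = 0.09290304 m^2, so 1.824 sqft = 1.824 * 0.09290304 = 0.16945514 m^2. Sum: 1.81 + 0.16945514 = 1.9794551 m^2. Result: 1.9794551 m^2 ≈ 1.979 m^2 (4 s.f.). Final answer: 1.979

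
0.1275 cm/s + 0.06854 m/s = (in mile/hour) 0.1562. Check: 1 cm/s = 0.01 m/s, so 0.1275 cm/s = 0.1275 * 0.01 = 0.001275 m/s. 0.06854 m/s is already in m/s. Sum: 0.001275 + 0.06854 = 0.069815 m/s. 1 mile/hour = 0.44704 m/s, so 0.069815 m/s = 0.069815 / 0.44704 = 0.15617171 mile/hour ≈ 0.1562 mile/hour (4 s.f.).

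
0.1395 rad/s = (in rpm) 1 rpm = 0.10471976 rad/s, so 0.1395 rad/s = 0.1395 / 0.10471976 = 1.3321269 rpm ≈ 1.332 rpm (4 s.f.). Final answer: 1.332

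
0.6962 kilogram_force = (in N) 1 kilogram_force = 9.80665 N, so 0.6962 kilogram_force = 0.6962 * 9.80665 = 6.8273897 N. Result: 6.8273897 N ≈ 6.827 N (4 s.f.). Final answer: 6.827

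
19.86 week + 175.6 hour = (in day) 146.3. Check: 1 week = 604800 s, so 19.86 week = 19.86 * 604800 = 12011328 s. 1 hour = 3600 s, so 175.6 hour = 175.6 * 3600 = 632160 s. Sum: 12011328 + 632160 = 12643488 s. 1 day = 86400 s, so 12643488 s = 12643488 / 86400 = 146.33667 day ≈ 146.3 day (4 s.f.).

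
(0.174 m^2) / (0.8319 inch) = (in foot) 27.02. Check: 0.174 m^2 is already in m^2. 1 inch = 0.0254 m, so 0.8319 inch = 0.8319 * 0.0254 = 0.02113026 m. Combine: 0.174 m^2 / 0.02113026 m = 8.234636 m. 1 foot = 0.3048 m, so 8.234636 m = 8.234636 / 0.3048 = 27.016522 foot ≈ 27.02 foot (4 s.f.).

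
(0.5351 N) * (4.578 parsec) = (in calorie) 1.807e+16. Check: 0.5351 N is already in N. 1 parsec = 3.0856776e+16 m, so 4.578 parsec = 4.578 * 3.0856776e+16 = 1.4126232e+17 m. Combine: 0.5351 N * 1.4126232e+17 m = 7.5589467e+16 J. 1 calorie = 4.184 J, so 7.5589467e+16 J = 7.5589467e+16 / 4.184 = 1.8066316e+16 calorie ≈ 1.807e+16 calorie (4 s.f.).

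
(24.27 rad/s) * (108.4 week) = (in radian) 1.591e+09. Check: 24.27 rad/s is already in rad/s. 1 week = 604800 s, so 108.4 week = 108.4 * 604800 = 65560320 s. Combine: 24.27 rad/s * 65560320 s = 1.591149e+09 rad. 1.591149e+09 rad = 1.591149e+09 radian ≈ 1.591e+09 radian (4 s.f.).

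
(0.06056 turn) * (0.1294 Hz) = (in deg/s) 2.821. Check: 1 turn = 6.2831853 rad, so 0.06056 turn = 0.06056 * 6.2831853 = 0.3805097 rad. 0.1294 Hz is already in Hz. Combine: 0.3805097 rad * 0.1294 Hz = 0.049237955 rad/s. 1 deg/s = 0.017453293 rad/s, so 0.049237955 rad/s = 0.049237955 / 0.017453293 = 2.821127 deg/s ≈ 2.821 deg/s (4 s.f.).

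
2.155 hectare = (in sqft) 1 hectare = 10000 m^2, so 2.155 hectare = 2.155 * 10000 = 21550 m^2. 1 sqft = 0.09290304 m^2, so 21550 m^2 = 21550 / 0.09290304 = 231962.27 sqft ≈ 2.32e+05 sqft (4 s.f.). Final answer: 2.32e+05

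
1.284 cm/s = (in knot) 0.02496. Check: 1 cm/s = 0.01 m/s, so 1.284 cm/s = 1.284 * 0.01 = 0.01284 m/s. 1 knot = 0.51444444 m/s, so 0.01284 m/s = 0.01284 / 0.51444444 = 0.024958963 knot ≈ 0.02496 knot (4 s.f.).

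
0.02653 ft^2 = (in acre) 1 ft^2 = 0.09290304 m^2, so 0.02653 ft^2 = 0.02653 * 0.09290304 = 0.0024647177 m^2. 1 acre = 4046.8564 m^2, so 0.0024647177 m^2 = 0.0024647177 / 4046.8564 = 6.09045e-07 acre ≈ 6.09e-07 acre (4 s.f.). Final answer: 6.09e-07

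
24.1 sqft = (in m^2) 2.239. Check: 1 sqft = 0.09290304 m^2, so 24.1 sqft = 24.1 * 0.09290304 = 2.2389633 m^2. Result: 2.2389633 m^2 ≈ 2.239 m^2 (4 s.f.).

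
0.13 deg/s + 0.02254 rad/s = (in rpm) 1 deg/s = 0.017453293 rad/s, so 0.13 deg/s = 0.13 * 0.017453293 = 0.002268928 rad/s. 0.02254 rad/s is already in rad/s. Sum: 0.002268928 + 0.02254 = 0.024808928 rad/s. 1 rpm = 0.10471976 rad/s, so 0.024808928 rad/s = 0.024808928 / 0.10471976 = 0.23690781 rpm ≈ 0.2369 rpm (4 s.f.). Final answer: 0.2369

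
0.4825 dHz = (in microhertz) 1 dHz = 0.1 Hz, so 0.4825 dHz = 0.4825 * 0.1 = 0.04825 Hz. 1 microhertz = 1e-06 Hz, so 0.04825 Hz = 0.04825 / 1e-06 = 48250 microhertz ≈ 4.825e+04 microhertz (4 s.f.). Final answer: 4.825e+04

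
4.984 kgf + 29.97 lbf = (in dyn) 1 kgf = 9.80665 N, so 4.984 kgf = 4.984 * 9.80665 = 48.876344 N. 1 lbf = 4.4482216 N, so 29.97 lbf = 29.97 * 4.4482216 = 133.3132 N. Sum: 48.876344 + 133.3132 = 182.18955 N. 1 dyn = 1e-05 N, so 182.18955 N = 182.18955 / 1e-05 = 18218955 dyn ≈ 1.822e+07 dyn (4 s.f.). Final answer: 1.822e+07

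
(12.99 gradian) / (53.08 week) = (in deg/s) 1 gradian = 0.015707963 rad, so 12.99 gradian = 12.99 * 0.015707963 = 0.20404644 rad. 1 week = 604800 s, so 53.08 week = 53.08 * 604800 = 32102784 s. Combine: 0.20404644 rad / 32102784 s = 6.3560358e-09 rad/s. 1 deg/s = 0.017453293 rad/s, so 6.3560358e-09 rad/s = 6.3560358e-09 / 0.017453293 = 3.6417402e-07 deg/s ≈ 3.642e-07 deg/s (4 s.f.). Final answer: 3.642e-07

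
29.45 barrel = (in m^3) 1 barrel = 0.15898729 m^3, so 29.45 barrel = 29.45 * 0.15898729 = 4.6821758 m^3. Result: 4.6821758 m^3 ≈ 4.682 m^3 (4 s.f.). Final answer: 4.682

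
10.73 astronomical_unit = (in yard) 1.755e+12. Check: 1 astronomical_unit = 1.4959787e+11 m, so 10.73 astronomical_unit = 10.73 * 1.4959787e+11 = 1.6051852e+12 m. 1 yard = 0.9144 m, so 1.6051852e+12 m = 1.6051852e+12 / 0.9144 = 1.7554518e+12 yard ≈ 1.755e+12 yard (4 s.f.).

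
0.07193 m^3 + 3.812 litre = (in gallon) 20.01. Check: 0.07193 m^3 is already in m^3. 1 litre = 0.001 m^3, so 3.812 litre = 3.812 * 0.001 = 0.003812 m^3. Sum: 0.07193 + 0.003812 = 0.075742 m^3. 1 gallon = 0.0037854118 m^3, so 0.075742 m^3 = 0.075742 / 0.0037854118 = 20.00892 gallon ≈ 20.01 gallon (4 s.f.).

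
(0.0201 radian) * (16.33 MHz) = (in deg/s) 0.0201 radian = 0.0201 rad. 1 MHz = 1000000 Hz, so 16.33 MHz = 16.33 * 1000000 = 16330000 Hz. Combine: 0.0201 rad * 16330000 Hz = 328233 rad/s. 1 deg/s = 0.017453293 rad/s, so 328233 rad/s = 328233 / 0.017453293 = 18806366 deg/s ≈ 1.881e+07 deg/s (4 s.f.). Final answer: 1.881e+07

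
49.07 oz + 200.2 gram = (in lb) 1 oz = 0.028349523 kg, so 49.07 oz = 49.07 * 0.028349523 = 1.3911111 kg. 1 gram = 0.001 kg, so 200.2 gram = 200.2 * 0.001 = 0.2002 kg. Sum: 1.3911111 + 0.2002 = 1.5913111 kg. 1 lb = 0.45359237 kg, so 1.5913111 kg = 1.5913111 / 0.45359237 = 3.5082404 lb ≈ 3.508 lb (4 s.f.). Final answer: 3.508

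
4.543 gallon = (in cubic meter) 0.0172. Check: 1 gallon = 0.0037854118 m^3, so 4.543 gallon = 4.543 * 0.0037854118 = 0.017197126 m^3. 0.017197126 m^3 = 0.017197126 cubic meter ≈ 0.0172 cubic meter (4 s.f.).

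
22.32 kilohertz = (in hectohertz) 223.2. Check: 1 kilohertz = 1000 Hz, so 22.32 kilohertz = 22.32 * 1000 = 22320 Hz. 1 hectohertz = 100 Hz, so 22320 Hz = 22320 / 100 = 223.2 hectohertz.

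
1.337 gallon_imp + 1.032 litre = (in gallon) 1 gallon_imp = 0.00454609 m^3, so 1.337 gallon_imp = 1.337 * 0.00454609 = 0.0060781223 m^3. 1 litre = 0.001 m^3, so 1.032 litre = 1.032 * 0.001 = 0.001032 m^3. Sum: 0.0060781223 + 0.001032 = 0.0071101223 m^3. 1 gallon = 0.0037854118 m^3, so 0.0071101223 m^3 = 0.0071101223 / 0.0037854118 = 1.8782956 gallon ≈ 1.878 gallon (4 s.f.). Final answer: 1.878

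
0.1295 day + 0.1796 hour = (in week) 0.01957. Check: 1 day = 86400 s, so 0.1295 day = 0.1295 * 86400 = 11188.8 s. 1 hour = 3600 s, so 0.1796 hour = 0.1796 * 3600 = 646.56 s. Sum: 11188.8 + 646.56 = 11835.36 s. 1 week = 604800 s, so 11835.36 s = 11835.36 / 604800 = 0.019569048 week ≈ 0.01957 week (4 s.f.).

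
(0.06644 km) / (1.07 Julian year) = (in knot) 1 km = 1000 m, so 0.06644 km = 0.06644 * 1000 = 66.44 m. 1 Julian year = 31557600 s, so 1.07 Julian year = 1.07 * 31557600 = 33766632 s. Combine: 66.44 m / 33766632 s = 1.9676229e-06 m/s. 1 knot = 0.51444444 m/s, so 1.9676229e-06 m/s = 1.9676229e-06 / 0.51444444 = 3.824753e-06 knot ≈ 3.825e-06 knot (4 s.f.). Final answer: 3.825e-06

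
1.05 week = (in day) 7.35. Check: 1 week = 604800 s, so 1.05 week = 1.05 * 604800 = 635040 s. 1 day = 86400 s, so 635040 s = 635040 / 86400 = 7.35 day.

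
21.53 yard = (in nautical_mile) 1 yard = 0.9144 m, so 21.53 yard = 21.53 * 0.9144 = 19.687032 m. 1 nautical_mile = 1852 m, so 19.687032 m = 19.687032 / 1852 = 0.010630147 nautical_mile ≈ 0.01063 nautical_mile (4 s.f.). Final answer: 0.01063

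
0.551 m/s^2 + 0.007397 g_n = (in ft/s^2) 0.551 m/s^2 is already in m/s^2. 1 g_n = 9.80665 m/s^2, so 0.007397 g_n = 0.007397 * 9.80665 = 0.07253979 m/s^2. Sum: 0.551 + 0.07253979 = 0.62353979 m/s^2. 1 ft/s^2 = 0.3048 m/s^2, so 0.62353979 m/s^2 = 0.62353979 / 0.3048 = 2.0457342 ft/s^2 ≈ 2.046 ft/s^2 (4 s.f.). Final answer: 2.046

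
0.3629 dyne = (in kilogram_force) 3.701e-07. Check: 1 dyne = 1e-05 N, so 0.3629 dyne = 0.3629 * 1e-05 = 3.629e-06 N. 1 kilogram_force = 9.80665 N, so 3.629e-06 N = 3.629e-06 / 9.80665 = 3.7005501e-07 kilogram_force ≈ 3.701e-07 kilogram_force (4 s.f.).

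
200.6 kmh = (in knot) 1 kmh = 0.27777778 m/s, so 200.6 kmh = 200.6 * 0.27777778 = 55.722222 m/s. 1 knot = 0.51444444 m/s, so 55.722222 m/s = 55.722222 / 0.51444444 = 108.31533 knot ≈ 108.3 knot (4 s.f.). Final answer: 108.3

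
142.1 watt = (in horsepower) 0.1906. Check: 142.1 watt = 142.1 W. 1 horsepower = 745.69987 W, so 142.1 W = 142.1 / 745.69987 = 0.19055924 horsepower ≈ 0.1906 horsepower (4 s.f.).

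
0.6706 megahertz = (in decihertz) 6.706e+06. Check: 1 megahertz = 1000000 Hz, so 0.6706 megahertz = 0.6706 * 1000000 = 670600 Hz. 1 decihertz = 0.1 Hz, so 670600 Hz = 670600 / 0.1 = 6706000 decihertz ≈ 6.706e+06 decihertz (4 s.f.).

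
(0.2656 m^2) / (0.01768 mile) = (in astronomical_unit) 0.2656 m^2 is already in m^2. 1 mile = 1609.344 m, so 0.01768 mile = 0.01768 * 1609.344 = 28.453202 m. Combine: 0.2656 m^2 / 28.453202 m = 0.0093346261 m. 1 astronomical_unit = 1.4959787e+11 m, so 0.0093346261 m = 0.0093346261 / 1.4959787e+11 = 6.2398121e-14 astronomical_unit ≈ 6.24e-14 astronomical_unit (4 s.f.). Final answer: 6.24e-14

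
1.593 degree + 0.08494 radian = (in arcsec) 2.325e+04. Check: 1 degree = 0.017453293 rad, so 1.593 degree = 1.593 * 0.017453293 = 0.027803095 rad. 0.08494 radian = 0.08494 rad. Sum: 0.027803095 + 0.08494 = 0.11274309 rad. 1 arcsec = 4.8481368e-06 rad, so 0.11274309 rad = 0.11274309 / 4.8481368e-06 = 23254.933 arcsec ≈ 2.325e+04 arcsec (4 s.f.).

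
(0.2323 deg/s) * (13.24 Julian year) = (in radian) 1 deg/s = 0.017453293 rad/s, so 0.2323 deg/s = 0.2323 * 0.017453293 = 0.0040543999 rad/s. 1 Julian year = 31557600 s, so 13.24 Julian year = 13.24 * 31557600 = 4.1782262e+08 s. Combine: 0.0040543999 rad/s * 4.1782262e+08 s = 1694020 rad. 1694020 rad = 1694020 radian ≈ 1.694e+06 radian (4 s.f.). Final answer: 1.694e+06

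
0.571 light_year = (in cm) 5.402e+17. Check: 1 light_year = 9.4607305e+15 m, so 0.571 light_year = 0.571 * 9.4607305e+15 = 5.4020771e+15 m. 1 cm = 0.01 m, so 5.4020771e+15 m = 5.4020771e+15 / 0.01 = 5.4020771e+17 cm ≈ 5.402e+17 cm (4 s.f.).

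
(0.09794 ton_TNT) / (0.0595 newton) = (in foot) 1 ton_TNT = 4.184e+09 J, so 0.09794 ton_TNT = 0.09794 * 4.184e+09 = 4.0978096e+08 J. 0.0595 newton = 0.0595 N. Combine: 4.0978096e+08 J / 0.0595 N = 6.887075e+09 m. 1 foot = 0.3048 m, so 6.887075e+09 m = 6.887075e+09 / 0.3048 = 2.259539e+10 foot ≈ 2.26e+10 foot (4 s.f.). Final answer: 2.26e+10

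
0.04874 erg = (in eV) 3.042e+10. Check: 1 erg = 1e-07 J, so 0.04874 erg = 0.04874 * 1e-07 = 4.874e-09 J. 1 eV = 1.6021766e-19 J, so 4.874e-09 J = 4.874e-09 / 1.6021766e-19 = 3.0421115e+10 eV ≈ 3.042e+10 eV (4 s.f.).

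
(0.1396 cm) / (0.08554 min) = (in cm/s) 1 cm = 0.01 m, so 0.1396 cm = 0.1396 * 0.01 = 0.001396 m. 1 min = 60 s, so 0.08554 min = 0.08554 * 60 = 5.1324 s. Combine: 0.001396 m / 5.1324 s = 0.00027199751 m/s. 1 cm/s = 0.01 m/s, so 0.00027199751 m/s = 0.00027199751 / 0.01 = 0.027199751 cm/s ≈ 0.0272 cm/s (4 s.f.). Final answer: 0.0272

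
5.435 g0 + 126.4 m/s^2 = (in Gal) 1.797e+04. Check: 1 g0 = 9.80665 m/s^2, so 5.435 g0 = 5.435 * 9.80665 = 53.299143 m/s^2. 126.4 m/s^2 is already in m/s^2. Sum: 53.299143 + 126.4 = 179.69914 m/s^2. 1 Gal = 0.01 m/s^2, so 179.69914 m/s^2 = 179.69914 / 0.01 = 17969.914 Gal ≈ 1.797e+04 Gal (4 s.f.).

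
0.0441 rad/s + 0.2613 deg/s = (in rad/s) 0.0441 rad/s is already in rad/s. 1 deg/s = 0.017453293 rad/s, so 0.2613 deg/s = 0.2613 * 0.017453293 = 0.0045605453 rad/s. Sum: 0.0441 + 0.0045605453 = 0.048660545 rad/s. Result: 0.048660545 rad/s ≈ 0.04866 rad/s (4 s.f.). Final answer: 0.04866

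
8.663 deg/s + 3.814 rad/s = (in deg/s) 1 deg/s = 0.017453293 rad/s, so 8.663 deg/s = 8.663 * 0.017453293 = 0.15119787 rad/s. 3.814 rad/s is already in rad/s. Sum: 0.15119787 + 3.814 = 3.9651979 rad/s. 1 deg/s = 0.017453293 rad/s, so 3.9651979 rad/s = 3.9651979 / 0.017453293 = 227.1891 deg/s ≈ 227.2 deg/s (4 s.f.). Final answer: 227.2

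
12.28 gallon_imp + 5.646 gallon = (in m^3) 1 gallon_imp = 0.00454609 m^3, so 12.28 gallon_imp = 12.28 * 0.00454609 = 0.055825985 m^3. 1 gallon = 0.0037854118 m^3, so 5.646 gallon = 5.646 * 0.0037854118 = 0.021372435 m^3. Sum: 0.055825985 + 0.021372435 = 0.07719842 m^3. Result: 0.07719842 m^3 ≈ 0.0772 m^3 (4 s.f.). Final answer: 0.0772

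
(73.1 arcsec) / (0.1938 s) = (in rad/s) 1 arcsec = 4.8481368e-06 rad, so 73.1 arcsec = 73.1 * 4.8481368e-06 = 0.0003543988 rad. 0.1938 s is already in s. Combine: 0.0003543988 rad / 0.1938 s = 0.0018286832 rad/s. Result: 0.0018286832 rad/s ≈ 0.001829 rad/s (4 s.f.). Final answer: 0.001829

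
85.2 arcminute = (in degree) 1 arcminute = 0.00029088821 rad, so 85.2 arcminute = 85.2 * 0.00029088821 = 0.024783675 rad. 1 degree = 0.017453293 rad, so 0.024783675 rad = 0.024783675 / 0.017453293 = 1.42 degree. Final answer: 1.42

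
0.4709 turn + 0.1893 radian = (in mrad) 3148. Check: 1 turn = 6.2831853 rad, so 0.4709 turn = 0.4709 * 6.2831853 = 2.958752 rad. 0.1893 radian = 0.1893 rad. Sum: 2.958752 + 0.1893 = 3.148052 rad. 1 mrad = 0.001 rad, so 3.148052 rad = 3.148052 / 0.001 = 3148.052 mrad ≈ 3148 mrad (4 s.f.).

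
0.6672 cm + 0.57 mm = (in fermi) 7.242e+12. Check: 1 cm = 0.01 m, so 0.6672 cm = 0.6672 * 0.01 = 0.006672 m. 1 mm = 0.001 m, so 0.57 mm = 0.57 * 0.001 = 0.00057 m. Sum: 0.006672 + 0.00057 = 0.007242 m. 1 fermi = 1e-15 m, so 0.007242 m = 0.007242 / 1e-15 = 7.242e+12 fermi.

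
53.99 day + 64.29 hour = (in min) 1 day = 86400 s, so 53.99 day = 53.99 * 86400 = 4664736 s. 1 hour = 3600 s, so 64.29 hour = 64.29 * 3600 = 231444 s. Sum: 4664736 + 231444 = 4896180 s. 1 min = 60 s, so 4896180 s = 4896180 / 60 = 81603 min ≈ 8.16e+04 min (4 s.f.). Final answer: 8.16e+04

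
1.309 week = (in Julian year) 1 week = 604800 s, so 1.309 week = 1.309 * 604800 = 791683.2 s. 1 Julian year = 31557600 s, so 791683.2 s = 791683.2 / 31557600 = 0.025086927 Julian year ≈ 0.02509 Julian year (4 s.f.). Final answer: 0.02509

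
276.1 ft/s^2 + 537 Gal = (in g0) 9.129. Check: 1 ft/s^2 = 0.3048 m/s^2, so 276.1 ft/s^2 = 276.1 * 0.3048 = 84.15528 m/s^2. 1 Gal = 0.01 m/s^2, so 537 Gal = 537 * 0.01 = 5.37 m/s^2. Sum: 84.15528 + 5.37 = 89.52528 m/s^2. 1 g0 = 9.80665 m/s^2, so 89.52528 m/s^2 = 89.52528 / 9.80665 = 9.1290379 g0 ≈ 9.129 g0 (4 s.f.).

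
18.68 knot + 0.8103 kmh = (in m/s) 1 knot = 0.51444444 m/s, so 18.68 knot = 18.68 * 0.51444444 = 9.6098222 m/s. 1 kmh = 0.27777778 m/s, so 0.8103 kmh = 0.8103 * 0.27777778 = 0.22508333 m/s. Sum: 9.6098222 + 0.22508333 = 9.8349056 m/s. Result: 9.8349056 m/s ≈ 9.835 m/s (4 s.f.). Final answer: 9.835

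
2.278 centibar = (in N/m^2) 2278. Check: 1 centibar = 1000 Pa, so 2.278 centibar = 2.278 * 1000 = 2278 Pa. 2278 Pa = 2278 N/m^2.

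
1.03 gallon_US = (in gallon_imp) 0.8577. Check: 1 gallon_US = 0.0037854118 m^3, so 1.03 gallon_US = 1.03 * 0.0037854118 = 0.0038989741 m^3. 1 gallon_imp = 0.00454609 m^3, so 0.0038989741 m^3 = 0.0038989741 / 0.00454609 = 0.85765441 gallon_imp ≈ 0.8577 gallon_imp (4 s.f.).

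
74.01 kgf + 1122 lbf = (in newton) 1 kgf = 9.80665 N, so 74.01 kgf = 74.01 * 9.80665 = 725.79017 N. 1 lbf = 4.4482216 N, so 1122 lbf = 1122 * 4.4482216 = 4990.9047 N. Sum: 725.79017 + 4990.9047 = 5716.6948 N. 5716.6948 N = 5716.6948 newton ≈ 5717 newton (4 s.f.). Final answer: 5717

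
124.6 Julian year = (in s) 3.932e+09. Check: 1 Julian year = 31557600 s, so 124.6 Julian year = 124.6 * 31557600 = 3.932077e+09 s. Result: 3.932077e+09 s ≈ 3.932e+09 s (4 s.f.).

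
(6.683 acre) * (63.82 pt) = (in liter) 6.089e+05. Check: 1 acre = 4046.8564 m^2, so 6.683 acre = 6.683 * 4046.8564 = 27045.141 m^2. 1 pt = 0.00035277778 m, so 63.82 pt = 63.82 * 0.00035277778 = 0.022514278 m. Combine: 27045.141 m^2 * 0.022514278 m = 608.90183 m^3. 1 liter = 0.001 m^3, so 608.90183 m^3 = 608.90183 / 0.001 = 608901.83 liter ≈ 6.089e+05 liter (4 s.f.).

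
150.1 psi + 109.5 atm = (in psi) 1 psi = 6894.7573 Pa, so 150.1 psi = 150.1 * 6894.7573 = 1034903.1 Pa. 1 atm = 101325 Pa, so 109.5 atm = 109.5 * 101325 = 11095088 Pa. Sum: 1034903.1 + 11095088 = 12129991 Pa. 1 psi = 6894.7573 Pa, so 12129991 Pa = 12129991 / 6894.7573 = 1759.3064 psi ≈ 1759 psi (4 s.f.). Final answer: 1759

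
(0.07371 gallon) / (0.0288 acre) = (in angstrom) 2.394e+04. Check: 1 gallon = 0.0037854118 m^3, so 0.07371 gallon = 0.07371 * 0.0037854118 = 0.0002790227 m^3. 1 acre = 4046.8564 m^2, so 0.0288 acre = 0.0288 * 4046.8564 = 116.54946 m^2. Combine: 0.0002790227 m^3 / 116.54946 m^2 = 2.3940282e-06 m. 1 angstrom = 1e-10 m, so 2.3940282e-06 m = 2.3940282e-06 / 1e-10 = 23940.282 angstrom ≈ 2.394e+04 angstrom (4 s.f.).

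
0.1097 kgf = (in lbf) 0.2418. Check: 1 kgf = 9.80665 N, so 0.1097 kgf = 0.1097 * 9.80665 = 1.0757895 N. 1 lbf = 4.4482216 N, so 1.0757895 N = 1.0757895 / 4.4482216 = 0.2418471 lbf ≈ 0.2418 lbf (4 s.f.).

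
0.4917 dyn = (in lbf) 1 dyn = 1e-05 N, so 0.4917 dyn = 0.4917 * 1e-05 = 4.917e-06 N. 1 lbf = 4.4482216 N, so 4.917e-06 N = 4.917e-06 / 4.4482216 = 1.1053856e-06 lbf ≈ 1.105e-06 lbf (4 s.f.). Final answer: 1.105e-06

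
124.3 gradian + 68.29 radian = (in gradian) 1 gradian = 0.015707963 rad, so 124.3 gradian = 124.3 * 0.015707963 = 1.9524998 rad. 68.29 radian = 68.29 rad. Sum: 1.9524998 + 68.29 = 70.2425 rad. 1 gradian = 0.015707963 rad, so 70.2425 rad = 70.2425 / 0.015707963 = 4471.7764 gradian ≈ 4472 gradian (4 s.f.). Final answer: 4472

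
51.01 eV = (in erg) 1 eV = 1.6021766e-19 J, so 51.01 eV = 51.01 * 1.6021766e-19 = 8.172703e-18 J. 1 erg = 1e-07 J, so 8.172703e-18 J = 8.172703e-18 / 1e-07 = 8.172703e-11 erg ≈ 8.173e-11 erg (4 s.f.). Final answer: 8.173e-11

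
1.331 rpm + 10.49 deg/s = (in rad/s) 0.3225. Check: 1 rpm = 0.10471976 rad/s, so 1.331 rpm = 1.331 * 0.10471976 = 0.13938199 rad/s. 1 deg/s = 0.017453293 rad/s, so 10.49 deg/s = 10.49 * 0.017453293 = 0.18308504 rad/s. Sum: 0.13938199 + 0.18308504 = 0.32246703 rad/s. Result: 0.32246703 rad/s ≈ 0.3225 rad/s (4 s.f.).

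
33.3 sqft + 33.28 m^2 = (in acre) 0.008988. Check: 1 sqft = 0.09290304 m^2, so 33.3 sqft = 33.3 * 0.09290304 = 3.0936712 m^2. 33.28 m^2 is already in m^2. Sum: 3.0936712 + 33.28 = 36.373671 m^2. 1 acre = 4046.8564 m^2, so 36.373671 m^2 = 36.373671 / 4046.8564 = 0.0089881299 acre ≈ 0.008988 acre (4 s.f.).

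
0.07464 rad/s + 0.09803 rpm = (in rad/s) 0.07464 rad/s is already in rad/s. 1 rpm = 0.10471976 rad/s, so 0.09803 rpm = 0.09803 * 0.10471976 = 0.010265678 rad/s. Sum: 0.07464 + 0.010265678 = 0.084905678 rad/s. Result: 0.084905678 rad/s ≈ 0.08491 rad/s (4 s.f.). Final answer: 0.08491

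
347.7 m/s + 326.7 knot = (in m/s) 347.7 m/s is already in m/s. 1 knot = 0.51444444 m/s, so 326.7 knot = 326.7 * 0.51444444 = 168.069 m/s. Sum: 347.7 + 168.069 = 515.769 m/s. Result: 515.769 m/s ≈ 515.8 m/s (4 s.f.). Final answer: 515.8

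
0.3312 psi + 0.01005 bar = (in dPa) 1 psi = 6894.7573 Pa, so 0.3312 psi = 0.3312 * 6894.7573 = 2283.5436 Pa. 1 bar = 100000 Pa, so 0.01005 bar = 0.01005 * 100000 = 1005 Pa. Sum: 2283.5436 + 1005 = 3288.5436 Pa. 1 dPa = 0.1 Pa, so 3288.5436 Pa = 3288.5436 / 0.1 = 32885.436 dPa ≈ 3.289e+04 dPa (4 s.f.). Final answer: 3.289e+04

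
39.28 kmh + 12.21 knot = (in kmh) 1 kmh = 0.27777778 m/s, so 39.28 kmh = 39.28 * 0.27777778 = 10.911111 m/s. 1 knot = 0.51444444 m/s, so 12.21 knot = 12.21 * 0.51444444 = 6.2813667 m/s. Sum: 10.911111 + 6.2813667 = 17.192478 m/s. 1 kmh = 0.27777778 m/s, so 17.192478 m/s = 17.192478 / 0.27777778 = 61.89292 kmh ≈ 61.89 kmh (4 s.f.). Final answer: 61.89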